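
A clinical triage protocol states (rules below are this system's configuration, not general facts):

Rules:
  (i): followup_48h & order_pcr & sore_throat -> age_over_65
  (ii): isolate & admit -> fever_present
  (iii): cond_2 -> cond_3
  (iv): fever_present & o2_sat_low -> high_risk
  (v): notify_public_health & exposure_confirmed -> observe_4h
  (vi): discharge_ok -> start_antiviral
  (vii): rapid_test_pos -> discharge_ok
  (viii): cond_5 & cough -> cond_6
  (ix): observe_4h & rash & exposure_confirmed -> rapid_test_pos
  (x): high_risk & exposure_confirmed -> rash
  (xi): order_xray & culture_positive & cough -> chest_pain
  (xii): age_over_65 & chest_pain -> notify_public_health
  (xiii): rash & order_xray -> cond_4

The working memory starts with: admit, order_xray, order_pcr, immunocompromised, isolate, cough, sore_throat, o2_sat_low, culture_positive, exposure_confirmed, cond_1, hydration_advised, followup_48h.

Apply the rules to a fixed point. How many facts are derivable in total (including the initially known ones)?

Round 1: (i) [followup_48h & order_pcr & sore_throat -> age_over_65]; (ii) [isolate & admit -> fever_present]; (xi) [order_xray & culture_positive & cough -> chest_pain]. Adds age_over_65, fever_present, chest_pain.
Round 2: (iv) [fever_present & o2_sat_low -> high_risk]; (xii) [age_over_65 & chest_pain -> notify_public_health]. Adds high_risk, notify_public_health.
Round 3: (v) [notify_public_health & exposure_confirmed -> observe_4h]; (x) [high_risk & exposure_confirmed -> rash]. Adds observe_4h, rash.
Round 4: (ix) [observe_4h & rash & exposure_confirmed -> rapid_test_pos]; (xiii) [rash & order_xray -> cond_4]. Adds rapid_test_pos, cond_4.
Round 5: (vii) [rapid_test_pos -> discharge_ok]. Adds discharge_ok.
Round 6: (vi) [discharge_ok -> start_antiviral]. Adds start_antiviral.
Closure: {admit, age_over_65, chest_pain, cond_1, cond_4, cough, culture_positive, discharge_ok, exposure_confirmed, fever_present, followup_48h, high_risk, hydration_advised, immunocompromised, isolate, notify_public_health, o2_sat_low, observe_4h, order_pcr, order_xray, rapid_test_pos, rash, sore_throat, start_antiviral} — 24 facts.

24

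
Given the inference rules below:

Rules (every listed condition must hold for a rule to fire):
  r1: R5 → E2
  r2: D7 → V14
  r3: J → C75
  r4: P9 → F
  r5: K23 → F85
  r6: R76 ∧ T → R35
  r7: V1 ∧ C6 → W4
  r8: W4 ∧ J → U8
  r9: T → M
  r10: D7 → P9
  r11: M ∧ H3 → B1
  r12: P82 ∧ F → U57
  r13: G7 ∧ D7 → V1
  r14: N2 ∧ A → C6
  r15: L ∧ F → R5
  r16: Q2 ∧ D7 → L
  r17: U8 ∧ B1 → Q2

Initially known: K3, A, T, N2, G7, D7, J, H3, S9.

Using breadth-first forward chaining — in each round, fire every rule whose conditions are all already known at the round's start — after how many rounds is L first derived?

[1] r2 [D7 → V14]; r3 [J → C75]; r9 [T → M]; r10 [D7 → P9]; r13 [G7 ∧ D7 → V1]; r14 [N2 ∧ A → C6]. ⇒ new: V14, C75, M, P9, V1, C6.
[2] r4 [P9 → F]; r7 [V1 ∧ C6 → W4]; r11 [M ∧ H3 → B1]. ⇒ new: F, W4, B1.
[3] r8 [W4 ∧ J → U8]. ⇒ new: U8.
[4] r17 [U8 ∧ B1 → Q2]. ⇒ new: Q2.
[5] r16 [Q2 ∧ D7 → L]. ⇒ new: L.
L first appears in round 5.

5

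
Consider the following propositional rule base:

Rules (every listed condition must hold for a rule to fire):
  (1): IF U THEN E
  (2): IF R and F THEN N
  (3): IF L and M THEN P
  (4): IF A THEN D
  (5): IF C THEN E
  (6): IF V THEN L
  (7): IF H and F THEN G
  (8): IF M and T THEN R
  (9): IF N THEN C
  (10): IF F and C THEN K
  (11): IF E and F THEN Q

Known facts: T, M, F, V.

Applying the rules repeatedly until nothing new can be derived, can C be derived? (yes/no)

Round 1: (6) [IF V THEN L]; (8) [IF M and T THEN R]. New: L, R.
Round 2: (2) [IF R and F THEN N]; (3) [IF L and M THEN P]. New: N, P.
Round 3: (9) [IF N THEN C]. New: C.
Round 4: (5) [IF C THEN E]; (10) [IF F and C THEN K]. New: E, K.
Round 5: (11) [IF E and F THEN Q]. New: Q.
C appears in round 3, so it is derivable.

yes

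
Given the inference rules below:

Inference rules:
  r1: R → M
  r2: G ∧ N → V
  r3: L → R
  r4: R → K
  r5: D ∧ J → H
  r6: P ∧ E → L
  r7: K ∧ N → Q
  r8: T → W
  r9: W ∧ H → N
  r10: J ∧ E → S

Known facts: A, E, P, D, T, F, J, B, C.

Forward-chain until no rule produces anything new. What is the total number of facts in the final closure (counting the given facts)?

Round 1 fires r5, r6, r8, r10, giving H, L, W, S.
Round 2 fires r3, r9, giving R, N.
Round 3 fires r1, r4, giving M, K.
Round 4 fires r7, giving Q.
Closure: {A, B, C, D, E, F, H, J, K, L, M, N, P, Q, R, S, T, W} — 18 facts.

18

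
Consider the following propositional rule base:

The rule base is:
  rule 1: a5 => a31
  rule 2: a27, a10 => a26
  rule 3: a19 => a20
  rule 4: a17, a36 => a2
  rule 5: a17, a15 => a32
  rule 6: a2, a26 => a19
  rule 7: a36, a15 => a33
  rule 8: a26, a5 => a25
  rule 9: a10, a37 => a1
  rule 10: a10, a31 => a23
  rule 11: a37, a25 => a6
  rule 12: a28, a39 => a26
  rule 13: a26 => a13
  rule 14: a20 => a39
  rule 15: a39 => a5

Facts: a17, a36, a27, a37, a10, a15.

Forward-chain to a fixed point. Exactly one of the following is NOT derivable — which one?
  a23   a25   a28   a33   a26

a28

Round 1: rule 2 [a27, a10 => a26]; rule 4 [a17, a36 => a2]; rule 5 [a17, a15 => a32]; rule 7 [a36, a15 => a33]; rule 9 [a10, a37 => a1]. New: a26, a2, a32, a33, a1.
Round 2: rule 6 [a2, a26 => a19]; rule 13 [a26 => a13]. New: a19, a13.
Round 3: rule 3 [a19 => a20]. New: a20.
Round 4: rule 14 [a20 => a39]. New: a39.
Round 5: rule 15 [a39 => a5]. New: a5.
Round 6: rule 1 [a5 => a31]; rule 8 [a26, a5 => a25]. New: a31, a25.
Round 7: rule 10 [a10, a31 => a23]; rule 11 [a37, a25 => a6]. New: a23, a6.
Derived: a33 (round 1), a23 (round 7), a26 (round 1), a25 (round 6). a28 never appears in any round.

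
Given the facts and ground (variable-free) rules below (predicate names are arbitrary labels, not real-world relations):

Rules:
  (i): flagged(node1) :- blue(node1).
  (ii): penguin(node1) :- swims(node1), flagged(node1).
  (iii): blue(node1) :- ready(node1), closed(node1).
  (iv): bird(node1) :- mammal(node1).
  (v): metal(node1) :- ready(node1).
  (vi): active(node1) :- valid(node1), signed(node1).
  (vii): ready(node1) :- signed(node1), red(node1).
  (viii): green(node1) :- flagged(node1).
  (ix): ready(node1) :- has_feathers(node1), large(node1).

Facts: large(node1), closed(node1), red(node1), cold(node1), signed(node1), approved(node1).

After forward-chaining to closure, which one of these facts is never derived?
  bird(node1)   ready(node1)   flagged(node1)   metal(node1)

bird(node1)

Round 1: (vii) [ready(node1) :- signed(node1), red(node1).]. New: ready(node1).
Round 2: (iii) [blue(node1) :- ready(node1), closed(node1).]; (v) [metal(node1) :- ready(node1).]. New: blue(node1), metal(node1).
Round 3: (i) [flagged(node1) :- blue(node1).]. New: flagged(node1).
Round 4: (viii) [green(node1) :- flagged(node1).]. New: green(node1).
Derived: ready(node1) (round 1), flagged(node1) (round 3), metal(node1) (round 2). bird(node1) never appears in any round.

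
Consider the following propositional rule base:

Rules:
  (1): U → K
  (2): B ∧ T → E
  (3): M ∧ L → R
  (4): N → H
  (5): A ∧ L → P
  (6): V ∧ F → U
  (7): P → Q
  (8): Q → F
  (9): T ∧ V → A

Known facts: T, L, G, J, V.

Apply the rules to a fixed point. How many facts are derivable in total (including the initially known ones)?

Round 1: (9) [T ∧ V → A]. Adds A.
Round 2: (5) [A ∧ L → P]. Adds P.
Round 3: (7) [P → Q]. Adds Q.
Round 4: (8) [Q → F]. Adds F.
Round 5: (6) [V ∧ F → U]. Adds U.
Round 6: (1) [U → K]. Adds K.
Closure: {A, F, G, J, K, L, P, Q, T, U, V} — 11 facts.

11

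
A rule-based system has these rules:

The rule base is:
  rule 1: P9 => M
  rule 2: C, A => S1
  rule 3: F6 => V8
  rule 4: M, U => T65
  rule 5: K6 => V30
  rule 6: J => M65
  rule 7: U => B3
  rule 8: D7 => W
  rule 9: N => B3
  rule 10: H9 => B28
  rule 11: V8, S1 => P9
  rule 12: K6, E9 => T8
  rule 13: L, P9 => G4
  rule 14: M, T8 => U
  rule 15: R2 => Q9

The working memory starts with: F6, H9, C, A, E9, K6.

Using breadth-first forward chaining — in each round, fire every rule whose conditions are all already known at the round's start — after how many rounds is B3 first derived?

Round 1: rule 2 [C, A => S1]; rule 3 [F6 => V8]; rule 5 [K6 => V30]; rule 10 [H9 => B28]; rule 12 [K6, E9 => T8]. New: S1, V8, V30, B28, T8.
Round 2: rule 11 [V8, S1 => P9]. New: P9.
Round 3: rule 1 [P9 => M]. New: M.
Round 4: rule 14 [M, T8 => U]. New: U.
Round 5: rule 4 [M, U => T65]; rule 7 [U => B3]. New: T65, B3.
B3 first appears in round 5.

5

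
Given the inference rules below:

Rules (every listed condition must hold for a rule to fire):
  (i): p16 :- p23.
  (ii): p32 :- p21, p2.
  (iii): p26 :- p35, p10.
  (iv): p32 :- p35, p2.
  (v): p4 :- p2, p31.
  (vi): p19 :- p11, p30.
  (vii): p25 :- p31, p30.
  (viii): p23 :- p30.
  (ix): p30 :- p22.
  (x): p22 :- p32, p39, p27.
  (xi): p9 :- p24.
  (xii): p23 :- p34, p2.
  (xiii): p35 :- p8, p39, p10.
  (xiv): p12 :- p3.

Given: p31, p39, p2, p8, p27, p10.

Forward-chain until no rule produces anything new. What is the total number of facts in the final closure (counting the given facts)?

15

Round 1: (v) [p4 :- p2, p31.]; (xiii) [p35 :- p8, p39, p10.]. Adds p4, p35.
Round 2: (iii) [p26 :- p35, p10.]; (iv) [p32 :- p35, p2.]. Adds p26, p32.
Round 3: (x) [p22 :- p32, p39, p27.]. Adds p22.
Round 4: (ix) [p30 :- p22.]. Adds p30.
Round 5: (vii) [p25 :- p31, p30.]; (viii) [p23 :- p30.]. Adds p25, p23.
Round 6: (i) [p16 :- p23.]. Adds p16.
Closure: {p10, p16, p2, p22, p23, p25, p26, p27, p30, p31, p32, p35, p39, p4, p8} — 15 facts.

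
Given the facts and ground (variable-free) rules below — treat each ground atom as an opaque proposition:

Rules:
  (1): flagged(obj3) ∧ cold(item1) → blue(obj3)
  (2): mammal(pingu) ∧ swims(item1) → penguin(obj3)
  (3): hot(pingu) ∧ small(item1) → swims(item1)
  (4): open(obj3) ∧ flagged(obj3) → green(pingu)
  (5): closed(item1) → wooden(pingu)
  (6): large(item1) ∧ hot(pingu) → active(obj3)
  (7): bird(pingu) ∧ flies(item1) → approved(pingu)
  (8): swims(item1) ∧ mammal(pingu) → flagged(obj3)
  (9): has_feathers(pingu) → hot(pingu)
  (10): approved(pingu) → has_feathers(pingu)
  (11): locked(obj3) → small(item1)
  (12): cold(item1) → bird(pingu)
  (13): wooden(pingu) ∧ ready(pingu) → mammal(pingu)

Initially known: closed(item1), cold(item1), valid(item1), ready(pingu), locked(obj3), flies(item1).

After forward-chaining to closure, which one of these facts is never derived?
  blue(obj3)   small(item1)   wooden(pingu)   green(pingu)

green(pingu)

Round 1 — (5), (11), (12), derive wooden(pingu), small(item1), bird(pingu).
Round 2 — (7), (13), derive approved(pingu), mammal(pingu).
Round 3 — (10), derive has_feathers(pingu).
Round 4 — (9), derive hot(pingu).
Round 5 — (3), derive swims(item1).
Round 6 — (2), (8), derive penguin(obj3), flagged(obj3).
Round 7 — (1), derive blue(obj3).
Derived: wooden(pingu) (round 1), small(item1) (round 1), blue(obj3) (round 7). green(pingu) never appears in any round.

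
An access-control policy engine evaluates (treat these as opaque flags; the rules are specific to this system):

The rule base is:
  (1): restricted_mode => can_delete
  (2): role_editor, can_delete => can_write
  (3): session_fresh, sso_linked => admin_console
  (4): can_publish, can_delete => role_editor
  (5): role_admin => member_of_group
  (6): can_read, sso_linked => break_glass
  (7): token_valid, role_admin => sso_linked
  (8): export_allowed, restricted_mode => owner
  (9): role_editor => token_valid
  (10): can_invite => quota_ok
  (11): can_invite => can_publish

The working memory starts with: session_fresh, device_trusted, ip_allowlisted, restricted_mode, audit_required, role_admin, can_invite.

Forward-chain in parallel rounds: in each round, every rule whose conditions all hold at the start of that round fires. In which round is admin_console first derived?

Round 1 — (1), (5), (10), (11), derive can_delete, member_of_group, quota_ok, can_publish.
Round 2 — (4), derive role_editor.
Round 3 — (2), (9), derive can_write, token_valid.
Round 4 — (7), derive sso_linked.
Round 5 — (3), derive admin_console.
admin_console first appears in round 5.

5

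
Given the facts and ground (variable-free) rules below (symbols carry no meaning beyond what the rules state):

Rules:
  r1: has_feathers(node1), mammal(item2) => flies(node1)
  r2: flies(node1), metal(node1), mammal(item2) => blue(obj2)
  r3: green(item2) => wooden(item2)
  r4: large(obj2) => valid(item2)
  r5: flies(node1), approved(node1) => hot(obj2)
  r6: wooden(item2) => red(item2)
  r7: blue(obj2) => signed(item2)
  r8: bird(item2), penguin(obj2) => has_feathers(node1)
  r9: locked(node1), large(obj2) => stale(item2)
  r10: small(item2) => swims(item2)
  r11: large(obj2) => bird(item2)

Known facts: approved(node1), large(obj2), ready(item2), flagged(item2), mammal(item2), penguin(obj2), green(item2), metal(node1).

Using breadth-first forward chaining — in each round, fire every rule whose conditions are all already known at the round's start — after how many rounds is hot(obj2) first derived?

4

Round 1 fires r3, r4, r11, giving wooden(item2), valid(item2), bird(item2).
Round 2 fires r6, r8, giving red(item2), has_feathers(node1).
Round 3 fires r1, giving flies(node1).
Round 4 fires r2, r5, giving blue(obj2), hot(obj2).
hot(obj2) first appears in round 4.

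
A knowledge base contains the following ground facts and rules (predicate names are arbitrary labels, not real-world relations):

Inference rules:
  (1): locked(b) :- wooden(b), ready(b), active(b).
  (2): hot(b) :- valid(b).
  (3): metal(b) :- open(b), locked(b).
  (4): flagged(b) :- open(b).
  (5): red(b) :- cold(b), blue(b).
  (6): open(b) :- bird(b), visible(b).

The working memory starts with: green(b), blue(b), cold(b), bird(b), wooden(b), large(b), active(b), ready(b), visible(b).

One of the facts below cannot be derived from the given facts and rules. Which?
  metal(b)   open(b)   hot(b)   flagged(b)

hot(b)

[1] (1) [locked(b) :- wooden(b), ready(b), active(b).]; (5) [red(b) :- cold(b), blue(b).]; (6) [open(b) :- bird(b), visible(b).]. ⇒ new: locked(b), red(b), open(b).
[2] (3) [metal(b) :- open(b), locked(b).]; (4) [flagged(b) :- open(b).]. ⇒ new: metal(b), flagged(b).
Derived: flagged(b) (round 2), open(b) (round 1), metal(b) (round 2). hot(b) never appears in any round.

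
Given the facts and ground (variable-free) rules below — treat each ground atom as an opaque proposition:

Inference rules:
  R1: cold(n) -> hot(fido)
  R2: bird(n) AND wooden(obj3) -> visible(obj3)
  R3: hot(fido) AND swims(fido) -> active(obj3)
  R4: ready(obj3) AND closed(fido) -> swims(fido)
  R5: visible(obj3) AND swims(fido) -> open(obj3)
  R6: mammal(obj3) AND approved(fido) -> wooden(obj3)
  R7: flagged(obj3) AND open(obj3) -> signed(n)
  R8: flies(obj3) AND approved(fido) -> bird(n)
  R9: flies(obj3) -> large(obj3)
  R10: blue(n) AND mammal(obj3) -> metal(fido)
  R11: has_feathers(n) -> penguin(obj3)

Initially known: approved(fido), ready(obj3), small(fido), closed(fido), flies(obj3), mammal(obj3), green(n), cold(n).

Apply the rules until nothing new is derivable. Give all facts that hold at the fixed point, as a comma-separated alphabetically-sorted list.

[1] R1 [cold(n) -> hot(fido)]; R4 [ready(obj3) AND closed(fido) -> swims(fido)]; R6 [mammal(obj3) AND approved(fido) -> wooden(obj3)]; R8 [flies(obj3) AND approved(fido) -> bird(n)]; R9 [flies(obj3) -> large(obj3)]. ⇒ new: hot(fido), swims(fido), wooden(obj3), bird(n), large(obj3).
[2] R2 [bird(n) AND wooden(obj3) -> visible(obj3)]; R3 [hot(fido) AND swims(fido) -> active(obj3)]. ⇒ new: visible(obj3), active(obj3).
[3] R5 [visible(obj3) AND swims(fido) -> open(obj3)]. ⇒ new: open(obj3).

active(obj3), approved(fido), bird(n), closed(fido), cold(n), flies(obj3), green(n), hot(fido), large(obj3), mammal(obj3), open(obj3), ready(obj3), small(fido), swims(fido), visible(obj3), wooden(obj3)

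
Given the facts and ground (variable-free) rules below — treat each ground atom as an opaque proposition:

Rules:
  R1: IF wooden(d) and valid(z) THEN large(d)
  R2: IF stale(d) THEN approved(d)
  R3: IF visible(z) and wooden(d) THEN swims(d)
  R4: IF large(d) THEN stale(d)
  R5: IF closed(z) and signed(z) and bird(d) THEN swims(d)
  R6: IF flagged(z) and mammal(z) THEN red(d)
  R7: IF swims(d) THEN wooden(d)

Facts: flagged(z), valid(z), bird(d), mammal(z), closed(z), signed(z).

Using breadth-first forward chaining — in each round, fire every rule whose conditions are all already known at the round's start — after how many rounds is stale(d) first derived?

Round 1: R5 [IF closed(z) and signed(z) and bird(d) THEN swims(d)]; R6 [IF flagged(z) and mammal(z) THEN red(d)]. Adds swims(d), red(d).
Round 2: R7 [IF swims(d) THEN wooden(d)]. Adds wooden(d).
Round 3: R1 [IF wooden(d) and valid(z) THEN large(d)]. Adds large(d).
Round 4: R4 [IF large(d) THEN stale(d)]. Adds stale(d).
stale(d) first appears in round 4.

4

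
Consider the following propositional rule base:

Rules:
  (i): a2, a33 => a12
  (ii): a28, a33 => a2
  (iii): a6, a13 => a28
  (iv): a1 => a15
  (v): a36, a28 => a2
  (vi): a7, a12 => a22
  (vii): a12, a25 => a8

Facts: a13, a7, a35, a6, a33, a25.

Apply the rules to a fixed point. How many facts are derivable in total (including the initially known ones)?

11

Round 1: (iii) [a6, a13 => a28]. Adds a28.
Round 2: (ii) [a28, a33 => a2]. Adds a2.
Round 3: (i) [a2, a33 => a12]. Adds a12.
Round 4: (vi) [a7, a12 => a22]; (vii) [a12, a25 => a8]. Adds a22, a8.
Closure: {a12, a13, a2, a22, a25, a28, a33, a35, a6, a7, a8} — 11 facts.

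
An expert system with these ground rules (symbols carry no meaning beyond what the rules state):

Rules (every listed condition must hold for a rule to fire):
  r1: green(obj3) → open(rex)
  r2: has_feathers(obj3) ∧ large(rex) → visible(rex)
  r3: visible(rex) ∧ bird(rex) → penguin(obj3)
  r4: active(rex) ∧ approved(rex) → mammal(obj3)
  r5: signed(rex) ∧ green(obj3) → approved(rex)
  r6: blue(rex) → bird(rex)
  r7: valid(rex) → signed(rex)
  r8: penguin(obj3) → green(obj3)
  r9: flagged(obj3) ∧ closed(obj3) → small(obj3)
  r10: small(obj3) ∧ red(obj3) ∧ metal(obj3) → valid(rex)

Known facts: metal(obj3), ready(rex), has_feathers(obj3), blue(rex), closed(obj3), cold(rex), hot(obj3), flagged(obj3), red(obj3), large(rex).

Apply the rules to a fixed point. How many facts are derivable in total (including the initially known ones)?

[1] r2 [has_feathers(obj3) ∧ large(rex) → visible(rex)]; r6 [blue(rex) → bird(rex)]; r9 [flagged(obj3) ∧ closed(obj3) → small(obj3)]. ⇒ new: visible(rex), bird(rex), small(obj3).
[2] r3 [visible(rex) ∧ bird(rex) → penguin(obj3)]; r10 [small(obj3) ∧ red(obj3) ∧ metal(obj3) → valid(rex)]. ⇒ new: penguin(obj3), valid(rex).
[3] r7 [valid(rex) → signed(rex)]; r8 [penguin(obj3) → green(obj3)]. ⇒ new: signed(rex), green(obj3).
[4] r1 [green(obj3) → open(rex)]; r5 [signed(rex) ∧ green(obj3) → approved(rex)]. ⇒ new: open(rex), approved(rex).
Closure: {approved(rex), bird(rex), blue(rex), closed(obj3), cold(rex), flagged(obj3), green(obj3), has_feathers(obj3), hot(obj3), large(rex), metal(obj3), open(rex), penguin(obj3), ready(rex), red(obj3), signed(rex), small(obj3), valid(rex), visible(rex)} — 19 facts.

19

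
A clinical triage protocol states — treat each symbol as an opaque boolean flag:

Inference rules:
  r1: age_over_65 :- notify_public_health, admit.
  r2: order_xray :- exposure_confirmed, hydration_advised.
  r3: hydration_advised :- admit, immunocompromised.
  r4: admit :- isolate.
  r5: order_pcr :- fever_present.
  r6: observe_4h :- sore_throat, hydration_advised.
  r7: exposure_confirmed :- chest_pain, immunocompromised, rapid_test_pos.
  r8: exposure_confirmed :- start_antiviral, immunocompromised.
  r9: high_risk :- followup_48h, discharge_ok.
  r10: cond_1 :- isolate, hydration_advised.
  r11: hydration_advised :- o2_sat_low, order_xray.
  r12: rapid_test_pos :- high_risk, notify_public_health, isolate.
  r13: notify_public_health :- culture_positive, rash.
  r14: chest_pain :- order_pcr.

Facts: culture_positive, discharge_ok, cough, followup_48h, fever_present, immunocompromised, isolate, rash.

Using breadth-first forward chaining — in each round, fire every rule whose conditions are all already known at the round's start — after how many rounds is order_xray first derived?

Round 1: r4 [admit :- isolate.]; r5 [order_pcr :- fever_present.]; r9 [high_risk :- followup_48h, discharge_ok.]; r13 [notify_public_health :- culture_positive, rash.]. New: admit, order_pcr, high_risk, notify_public_health.
Round 2: r1 [age_over_65 :- notify_public_health, admit.]; r3 [hydration_advised :- admit, immunocompromised.]; r12 [rapid_test_pos :- high_risk, notify_public_health, isolate.]; r14 [chest_pain :- order_pcr.]. New: age_over_65, hydration_advised, rapid_test_pos, chest_pain.
Round 3: r7 [exposure_confirmed :- chest_pain, immunocompromised, rapid_test_pos.]; r10 [cond_1 :- isolate, hydration_advised.]. New: exposure_confirmed, cond_1.
Round 4: r2 [order_xray :- exposure_confirmed, hydration_advised.]. New: order_xray.
order_xray first appears in round 4.

4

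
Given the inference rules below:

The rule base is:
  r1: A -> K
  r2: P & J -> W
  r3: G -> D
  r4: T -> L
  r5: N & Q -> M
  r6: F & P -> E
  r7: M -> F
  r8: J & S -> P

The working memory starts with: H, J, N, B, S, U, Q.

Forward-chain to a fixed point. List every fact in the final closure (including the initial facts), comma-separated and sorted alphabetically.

B, E, F, H, J, M, N, P, Q, S, U, W

[1] r5 [N & Q -> M]; r8 [J & S -> P]. ⇒ new: M, P.
[2] r2 [P & J -> W]; r7 [M -> F]. ⇒ new: W, F.
[3] r6 [F & P -> E]. ⇒ new: E.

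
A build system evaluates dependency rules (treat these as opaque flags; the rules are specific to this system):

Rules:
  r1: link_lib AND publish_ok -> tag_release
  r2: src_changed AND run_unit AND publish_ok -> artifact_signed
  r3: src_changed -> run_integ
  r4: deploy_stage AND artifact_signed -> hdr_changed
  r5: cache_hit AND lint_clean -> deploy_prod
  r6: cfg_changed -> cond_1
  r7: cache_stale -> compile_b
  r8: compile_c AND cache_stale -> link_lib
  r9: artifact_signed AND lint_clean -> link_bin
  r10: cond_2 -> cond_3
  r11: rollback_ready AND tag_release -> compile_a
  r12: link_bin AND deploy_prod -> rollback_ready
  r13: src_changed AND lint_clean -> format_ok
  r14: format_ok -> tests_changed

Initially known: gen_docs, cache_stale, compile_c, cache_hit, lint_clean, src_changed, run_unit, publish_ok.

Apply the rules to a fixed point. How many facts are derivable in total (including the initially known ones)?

Round 1: r2 [src_changed AND run_unit AND publish_ok -> artifact_signed]; r3 [src_changed -> run_integ]; r5 [cache_hit AND lint_clean -> deploy_prod]; r7 [cache_stale -> compile_b]; r8 [compile_c AND cache_stale -> link_lib]; r13 [src_changed AND lint_clean -> format_ok]. New: artifact_signed, run_integ, deploy_prod, compile_b, link_lib, format_ok.
Round 2: r1 [link_lib AND publish_ok -> tag_release]; r9 [artifact_signed AND lint_clean -> link_bin]; r14 [format_ok -> tests_changed]. New: tag_release, link_bin, tests_changed.
Round 3: r12 [link_bin AND deploy_prod -> rollback_ready]. New: rollback_ready.
Round 4: r11 [rollback_ready AND tag_release -> compile_a]. New: compile_a.
Closure: {artifact_signed, cache_hit, cache_stale, compile_a, compile_b, compile_c, deploy_prod, format_ok, gen_docs, link_bin, link_lib, lint_clean, publish_ok, rollback_ready, run_integ, run_unit, src_changed, tag_release, tests_changed} — 19 facts.

19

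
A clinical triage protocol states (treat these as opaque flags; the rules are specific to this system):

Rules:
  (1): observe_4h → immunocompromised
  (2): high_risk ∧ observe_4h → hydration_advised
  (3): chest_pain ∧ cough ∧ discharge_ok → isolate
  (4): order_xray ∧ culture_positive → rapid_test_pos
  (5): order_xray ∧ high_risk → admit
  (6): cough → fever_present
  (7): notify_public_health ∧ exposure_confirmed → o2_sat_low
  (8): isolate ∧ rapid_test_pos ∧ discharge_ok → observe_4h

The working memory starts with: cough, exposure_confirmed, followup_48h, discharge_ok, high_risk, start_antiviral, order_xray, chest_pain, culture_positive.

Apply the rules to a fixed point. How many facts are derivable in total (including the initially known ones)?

16

Round 1: (3) [chest_pain ∧ cough ∧ discharge_ok → isolate]; (4) [order_xray ∧ culture_positive → rapid_test_pos]; (5) [order_xray ∧ high_risk → admit]; (6) [cough → fever_present]. Adds isolate, rapid_test_pos, admit, fever_present.
Round 2: (8) [isolate ∧ rapid_test_pos ∧ discharge_ok → observe_4h]. Adds observe_4h.
Round 3: (1) [observe_4h → immunocompromised]; (2) [high_risk ∧ observe_4h → hydration_advised]. Adds immunocompromised, hydration_advised.
Closure: {admit, chest_pain, cough, culture_positive, discharge_ok, exposure_confirmed, fever_present, followup_48h, high_risk, hydration_advised, immunocompromised, isolate, observe_4h, order_xray, rapid_test_pos, start_antiviral} — 16 facts.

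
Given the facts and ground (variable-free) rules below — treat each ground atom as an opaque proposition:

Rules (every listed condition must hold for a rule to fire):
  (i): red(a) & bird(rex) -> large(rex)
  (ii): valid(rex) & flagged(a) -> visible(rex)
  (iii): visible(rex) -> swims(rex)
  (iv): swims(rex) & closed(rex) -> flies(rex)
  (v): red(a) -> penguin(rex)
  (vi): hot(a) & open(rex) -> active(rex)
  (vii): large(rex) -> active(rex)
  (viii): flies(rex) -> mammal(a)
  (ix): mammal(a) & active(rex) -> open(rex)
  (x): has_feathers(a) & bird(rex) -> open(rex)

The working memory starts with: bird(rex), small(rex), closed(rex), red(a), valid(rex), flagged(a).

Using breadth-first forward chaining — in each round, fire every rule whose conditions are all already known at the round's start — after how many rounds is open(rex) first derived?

Round 1: (i) [red(a) & bird(rex) -> large(rex)]; (ii) [valid(rex) & flagged(a) -> visible(rex)]; (v) [red(a) -> penguin(rex)]. Adds large(rex), visible(rex), penguin(rex).
Round 2: (iii) [visible(rex) -> swims(rex)]; (vii) [large(rex) -> active(rex)]. Adds swims(rex), active(rex).
Round 3: (iv) [swims(rex) & closed(rex) -> flies(rex)]. Adds flies(rex).
Round 4: (viii) [flies(rex) -> mammal(a)]. Adds mammal(a).
Round 5: (ix) [mammal(a) & active(rex) -> open(rex)]. Adds open(rex).
open(rex) first appears in round 5.

5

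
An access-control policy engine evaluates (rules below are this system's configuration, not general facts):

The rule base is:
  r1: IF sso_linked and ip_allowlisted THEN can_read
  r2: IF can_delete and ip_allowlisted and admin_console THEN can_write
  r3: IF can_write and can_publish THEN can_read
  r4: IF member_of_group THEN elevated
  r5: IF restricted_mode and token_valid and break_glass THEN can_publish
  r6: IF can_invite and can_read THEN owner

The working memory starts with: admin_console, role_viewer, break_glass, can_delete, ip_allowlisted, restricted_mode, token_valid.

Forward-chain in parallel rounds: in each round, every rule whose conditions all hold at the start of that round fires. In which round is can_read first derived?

2

Round 1 — r2, r5, derive can_write, can_publish.
Round 2 — r3, derive can_read.
can_read first appears in round 2.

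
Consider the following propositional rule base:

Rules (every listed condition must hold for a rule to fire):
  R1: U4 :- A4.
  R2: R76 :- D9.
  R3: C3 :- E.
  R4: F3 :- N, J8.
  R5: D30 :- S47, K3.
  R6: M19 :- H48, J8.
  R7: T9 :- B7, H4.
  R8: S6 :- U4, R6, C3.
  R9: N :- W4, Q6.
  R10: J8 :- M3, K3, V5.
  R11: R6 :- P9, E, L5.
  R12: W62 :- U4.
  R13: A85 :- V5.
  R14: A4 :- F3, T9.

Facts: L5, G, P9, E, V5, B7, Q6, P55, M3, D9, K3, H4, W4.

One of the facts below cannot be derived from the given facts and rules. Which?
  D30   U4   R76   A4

D30

Round 1: R2 [R76 :- D9.]; R3 [C3 :- E.]; R7 [T9 :- B7, H4.]; R9 [N :- W4, Q6.]; R10 [J8 :- M3, K3, V5.]; R11 [R6 :- P9, E, L5.]; R13 [A85 :- V5.]. Adds R76, C3, T9, N, J8, R6, A85.
Round 2: R4 [F3 :- N, J8.]. Adds F3.
Round 3: R14 [A4 :- F3, T9.]. Adds A4.
Round 4: R1 [U4 :- A4.]. Adds U4.
Round 5: R8 [S6 :- U4, R6, C3.]; R12 [W62 :- U4.]. Adds S6, W62.
Derived: R76 (round 1), A4 (round 3), U4 (round 4). D30 never appears in any round.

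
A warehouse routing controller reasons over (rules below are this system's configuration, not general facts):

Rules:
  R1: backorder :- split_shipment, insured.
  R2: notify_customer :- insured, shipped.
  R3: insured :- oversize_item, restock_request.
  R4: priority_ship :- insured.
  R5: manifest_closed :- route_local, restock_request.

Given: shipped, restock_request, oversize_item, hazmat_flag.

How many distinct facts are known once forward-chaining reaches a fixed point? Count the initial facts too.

7

Round 1: R3 [insured :- oversize_item, restock_request.]. Adds insured.
Round 2: R2 [notify_customer :- insured, shipped.]; R4 [priority_ship :- insured.]. Adds notify_customer, priority_ship.
Closure: {hazmat_flag, insured, notify_customer, oversize_item, priority_ship, restock_request, shipped} — 7 facts.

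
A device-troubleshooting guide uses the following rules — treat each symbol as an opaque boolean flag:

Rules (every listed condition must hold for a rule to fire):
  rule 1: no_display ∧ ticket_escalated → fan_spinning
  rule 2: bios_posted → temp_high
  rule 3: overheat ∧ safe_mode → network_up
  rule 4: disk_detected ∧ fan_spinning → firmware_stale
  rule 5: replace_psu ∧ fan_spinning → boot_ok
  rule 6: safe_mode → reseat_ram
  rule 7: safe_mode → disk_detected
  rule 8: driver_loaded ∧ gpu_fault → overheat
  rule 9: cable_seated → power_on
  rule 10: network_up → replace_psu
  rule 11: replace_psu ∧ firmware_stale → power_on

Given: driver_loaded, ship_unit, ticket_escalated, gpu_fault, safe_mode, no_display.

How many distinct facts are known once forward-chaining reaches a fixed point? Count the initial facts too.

Round 1: rule 1 [no_display ∧ ticket_escalated → fan_spinning]; rule 6 [safe_mode → reseat_ram]; rule 7 [safe_mode → disk_detected]; rule 8 [driver_loaded ∧ gpu_fault → overheat]. Adds fan_spinning, reseat_ram, disk_detected, overheat.
Round 2: rule 3 [overheat ∧ safe_mode → network_up]; rule 4 [disk_detected ∧ fan_spinning → firmware_stale]. Adds network_up, firmware_stale.
Round 3: rule 10 [network_up → replace_psu]. Adds replace_psu.
Round 4: rule 5 [replace_psu ∧ fan_spinning → boot_ok]; rule 11 [replace_psu ∧ firmware_stale → power_on]. Adds boot_ok, power_on.
Closure: {boot_ok, disk_detected, driver_loaded, fan_spinning, firmware_stale, gpu_fault, network_up, no_display, overheat, power_on, replace_psu, reseat_ram, safe_mode, ship_unit, ticket_escalated} — 15 facts.

15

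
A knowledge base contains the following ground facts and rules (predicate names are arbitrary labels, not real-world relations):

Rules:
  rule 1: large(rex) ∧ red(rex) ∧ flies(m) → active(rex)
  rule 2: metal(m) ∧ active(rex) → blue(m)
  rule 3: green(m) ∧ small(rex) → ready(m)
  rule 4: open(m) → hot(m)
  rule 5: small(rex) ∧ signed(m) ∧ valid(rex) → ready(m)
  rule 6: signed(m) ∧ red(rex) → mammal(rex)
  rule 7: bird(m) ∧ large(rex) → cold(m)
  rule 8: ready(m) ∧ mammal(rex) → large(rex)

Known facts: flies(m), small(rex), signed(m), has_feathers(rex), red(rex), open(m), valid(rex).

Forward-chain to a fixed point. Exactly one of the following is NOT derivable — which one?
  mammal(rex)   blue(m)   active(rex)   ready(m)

blue(m)

Round 1 fires rule 4, rule 5, rule 6, giving hot(m), ready(m), mammal(rex).
Round 2 fires rule 8, giving large(rex).
Round 3 fires rule 1, giving active(rex).
Derived: ready(m) (round 1), mammal(rex) (round 1), active(rex) (round 3). blue(m) never appears in any round.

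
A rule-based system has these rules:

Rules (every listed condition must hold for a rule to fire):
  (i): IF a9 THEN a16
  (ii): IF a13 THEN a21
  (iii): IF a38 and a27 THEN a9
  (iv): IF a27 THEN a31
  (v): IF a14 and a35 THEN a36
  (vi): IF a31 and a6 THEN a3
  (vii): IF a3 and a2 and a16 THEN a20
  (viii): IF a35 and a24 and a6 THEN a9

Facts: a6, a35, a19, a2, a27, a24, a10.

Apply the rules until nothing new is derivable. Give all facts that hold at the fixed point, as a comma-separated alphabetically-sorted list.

[1] (iv) [IF a27 THEN a31]; (viii) [IF a35 and a24 and a6 THEN a9]. ⇒ new: a31, a9.
[2] (i) [IF a9 THEN a16]; (vi) [IF a31 and a6 THEN a3]. ⇒ new: a16, a3.
[3] (vii) [IF a3 and a2 and a16 THEN a20]. ⇒ new: a20.

a10, a16, a19, a2, a20, a24, a27, a3, a31, a35, a6, a9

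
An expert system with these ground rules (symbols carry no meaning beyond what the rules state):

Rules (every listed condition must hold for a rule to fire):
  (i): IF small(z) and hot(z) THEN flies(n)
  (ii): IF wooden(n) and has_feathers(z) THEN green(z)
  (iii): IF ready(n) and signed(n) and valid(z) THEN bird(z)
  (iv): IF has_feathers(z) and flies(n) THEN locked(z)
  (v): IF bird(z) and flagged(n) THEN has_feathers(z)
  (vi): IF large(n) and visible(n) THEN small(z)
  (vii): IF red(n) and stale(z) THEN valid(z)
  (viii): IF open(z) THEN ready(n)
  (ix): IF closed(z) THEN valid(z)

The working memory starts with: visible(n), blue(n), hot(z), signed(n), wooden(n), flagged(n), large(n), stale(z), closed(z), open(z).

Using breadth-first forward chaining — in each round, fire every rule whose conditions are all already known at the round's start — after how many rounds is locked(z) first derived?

[1] (vi) [IF large(n) and visible(n) THEN small(z)]; (viii) [IF open(z) THEN ready(n)]; (ix) [IF closed(z) THEN valid(z)]. ⇒ new: small(z), ready(n), valid(z).
[2] (i) [IF small(z) and hot(z) THEN flies(n)]; (iii) [IF ready(n) and signed(n) and valid(z) THEN bird(z)]. ⇒ new: flies(n), bird(z).
[3] (v) [IF bird(z) and flagged(n) THEN has_feathers(z)]. ⇒ new: has_feathers(z).
[4] (ii) [IF wooden(n) and has_feathers(z) THEN green(z)]; (iv) [IF has_feathers(z) and flies(n) THEN locked(z)]. ⇒ new: green(z), locked(z).
locked(z) first appears in round 4.

4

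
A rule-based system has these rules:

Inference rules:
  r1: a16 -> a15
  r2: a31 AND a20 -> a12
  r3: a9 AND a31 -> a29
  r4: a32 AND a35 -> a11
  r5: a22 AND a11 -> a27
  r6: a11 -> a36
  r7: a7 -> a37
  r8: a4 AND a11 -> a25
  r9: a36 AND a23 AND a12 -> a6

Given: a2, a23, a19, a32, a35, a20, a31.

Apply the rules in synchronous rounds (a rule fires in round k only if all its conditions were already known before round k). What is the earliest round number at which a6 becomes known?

Round 1: r2 [a31 AND a20 -> a12]; r4 [a32 AND a35 -> a11]. Adds a12, a11.
Round 2: r6 [a11 -> a36]. Adds a36.
Round 3: r9 [a36 AND a23 AND a12 -> a6]. Adds a6.
a6 first appears in round 3.

3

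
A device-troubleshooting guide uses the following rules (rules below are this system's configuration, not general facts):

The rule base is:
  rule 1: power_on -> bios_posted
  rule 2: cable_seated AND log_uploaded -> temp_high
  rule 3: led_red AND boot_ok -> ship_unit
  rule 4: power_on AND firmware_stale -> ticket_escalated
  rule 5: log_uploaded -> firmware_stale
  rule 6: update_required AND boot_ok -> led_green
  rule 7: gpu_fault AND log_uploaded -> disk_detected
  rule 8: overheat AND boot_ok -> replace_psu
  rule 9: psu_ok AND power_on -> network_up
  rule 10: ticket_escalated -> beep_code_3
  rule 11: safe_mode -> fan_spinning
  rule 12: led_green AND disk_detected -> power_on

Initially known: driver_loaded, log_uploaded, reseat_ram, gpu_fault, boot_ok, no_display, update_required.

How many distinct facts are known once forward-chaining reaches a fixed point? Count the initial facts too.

14

Round 1: rule 5 [log_uploaded -> firmware_stale]; rule 6 [update_required AND boot_ok -> led_green]; rule 7 [gpu_fault AND log_uploaded -> disk_detected]. New: firmware_stale, led_green, disk_detected.
Round 2: rule 12 [led_green AND disk_detected -> power_on]. New: power_on.
Round 3: rule 1 [power_on -> bios_posted]; rule 4 [power_on AND firmware_stale -> ticket_escalated]. New: bios_posted, ticket_escalated.
Round 4: rule 10 [ticket_escalated -> beep_code_3]. New: beep_code_3.
Closure: {beep_code_3, bios_posted, boot_ok, disk_detected, driver_loaded, firmware_stale, gpu_fault, led_green, log_uploaded, no_display, power_on, reseat_ram, ticket_escalated, update_required} — 14 facts.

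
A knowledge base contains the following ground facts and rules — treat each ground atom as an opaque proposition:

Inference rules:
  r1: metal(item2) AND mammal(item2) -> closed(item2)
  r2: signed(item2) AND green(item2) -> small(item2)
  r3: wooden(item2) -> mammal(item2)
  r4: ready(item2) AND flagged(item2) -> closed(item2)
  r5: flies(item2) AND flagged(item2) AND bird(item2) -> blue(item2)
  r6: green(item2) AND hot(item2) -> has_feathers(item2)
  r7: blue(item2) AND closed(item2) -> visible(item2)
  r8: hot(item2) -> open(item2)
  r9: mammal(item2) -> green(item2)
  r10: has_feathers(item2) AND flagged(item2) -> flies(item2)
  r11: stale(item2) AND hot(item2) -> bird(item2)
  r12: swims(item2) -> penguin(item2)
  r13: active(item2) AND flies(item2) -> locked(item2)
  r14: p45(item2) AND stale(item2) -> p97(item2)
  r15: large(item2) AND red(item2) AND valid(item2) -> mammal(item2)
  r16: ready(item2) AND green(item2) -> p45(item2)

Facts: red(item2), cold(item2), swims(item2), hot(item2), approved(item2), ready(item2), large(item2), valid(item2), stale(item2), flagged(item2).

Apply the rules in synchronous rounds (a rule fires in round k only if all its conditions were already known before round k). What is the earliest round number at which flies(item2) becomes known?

Round 1: r4 [ready(item2) AND flagged(item2) -> closed(item2)]; r8 [hot(item2) -> open(item2)]; r11 [stale(item2) AND hot(item2) -> bird(item2)]; r12 [swims(item2) -> penguin(item2)]; r15 [large(item2) AND red(item2) AND valid(item2) -> mammal(item2)]. Adds closed(item2), open(item2), bird(item2), penguin(item2), mammal(item2).
Round 2: r9 [mammal(item2) -> green(item2)]. Adds green(item2).
Round 3: r6 [green(item2) AND hot(item2) -> has_feathers(item2)]; r16 [ready(item2) AND green(item2) -> p45(item2)]. Adds has_feathers(item2), p45(item2).
Round 4: r10 [has_feathers(item2) AND flagged(item2) -> flies(item2)]; r14 [p45(item2) AND stale(item2) -> p97(item2)]. Adds flies(item2), p97(item2).
flies(item2) first appears in round 4.

4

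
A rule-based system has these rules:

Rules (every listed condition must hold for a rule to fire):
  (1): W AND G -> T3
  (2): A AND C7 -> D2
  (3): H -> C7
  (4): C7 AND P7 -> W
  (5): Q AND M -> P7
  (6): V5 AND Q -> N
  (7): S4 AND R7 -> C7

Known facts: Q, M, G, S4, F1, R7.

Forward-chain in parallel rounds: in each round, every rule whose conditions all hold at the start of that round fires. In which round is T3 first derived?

Round 1: (5) [Q AND M -> P7]; (7) [S4 AND R7 -> C7]. New: P7, C7.
Round 2: (4) [C7 AND P7 -> W]. New: W.
Round 3: (1) [W AND G -> T3]. New: T3.
T3 first appears in round 3.

3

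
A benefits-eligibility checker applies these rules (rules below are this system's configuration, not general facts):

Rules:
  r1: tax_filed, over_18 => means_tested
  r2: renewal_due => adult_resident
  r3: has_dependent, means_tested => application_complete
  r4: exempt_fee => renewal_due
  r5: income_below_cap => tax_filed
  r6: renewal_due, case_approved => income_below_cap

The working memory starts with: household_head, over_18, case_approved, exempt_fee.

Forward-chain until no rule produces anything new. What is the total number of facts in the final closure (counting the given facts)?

Round 1: r4 [exempt_fee => renewal_due]. New: renewal_due.
Round 2: r2 [renewal_due => adult_resident]; r6 [renewal_due, case_approved => income_below_cap]. New: adult_resident, income_below_cap.
Round 3: r5 [income_below_cap => tax_filed]. New: tax_filed.
Round 4: r1 [tax_filed, over_18 => means_tested]. New: means_tested.
Closure: {adult_resident, case_approved, exempt_fee, household_head, income_below_cap, means_tested, over_18, renewal_due, tax_filed} — 9 facts.

9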